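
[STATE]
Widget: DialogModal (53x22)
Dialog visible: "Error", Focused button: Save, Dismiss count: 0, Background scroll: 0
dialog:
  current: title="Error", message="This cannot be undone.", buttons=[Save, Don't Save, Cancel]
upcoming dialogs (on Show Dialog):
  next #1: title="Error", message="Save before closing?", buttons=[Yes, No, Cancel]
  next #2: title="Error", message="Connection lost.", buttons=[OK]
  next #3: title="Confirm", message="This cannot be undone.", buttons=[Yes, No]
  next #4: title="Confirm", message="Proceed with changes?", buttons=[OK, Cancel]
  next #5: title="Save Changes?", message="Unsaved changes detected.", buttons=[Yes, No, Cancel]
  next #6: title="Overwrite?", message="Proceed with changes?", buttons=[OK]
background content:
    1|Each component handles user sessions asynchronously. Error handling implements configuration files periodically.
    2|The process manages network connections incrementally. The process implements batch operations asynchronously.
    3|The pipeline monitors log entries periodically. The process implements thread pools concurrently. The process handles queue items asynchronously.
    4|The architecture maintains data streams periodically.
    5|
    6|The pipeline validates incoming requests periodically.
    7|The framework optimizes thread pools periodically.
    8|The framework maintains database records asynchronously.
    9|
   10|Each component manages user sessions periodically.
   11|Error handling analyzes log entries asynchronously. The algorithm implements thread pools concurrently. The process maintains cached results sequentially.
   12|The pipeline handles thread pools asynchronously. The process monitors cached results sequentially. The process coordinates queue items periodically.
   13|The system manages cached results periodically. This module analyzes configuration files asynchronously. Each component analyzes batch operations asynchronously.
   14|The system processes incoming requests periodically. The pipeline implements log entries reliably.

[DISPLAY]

Each component handles user sessions asynchronously. 
The process manages network connections incrementally
The pipeline monitors log entries periodically. The p
The architecture maintains data streams periodically.
                                                     
The pipeline validates incoming requests periodically
The framework optimizes thread pools periodically.   
The framework maintains database records asynchronous
          ┌──────────────────────────────┐           
Each compo│            Error             │dically.   
Error hand│    This cannot be undone.    │ronously. T
The pipeli│ [Save]  Don't Save   Cancel  │nously. The
The system└──────────────────────────────┘ally. This 
The system processes incoming requests periodically. 
                                                     
                                                     
                                                     
                                                     
                                                     
                                                     
                                                     
                                                     


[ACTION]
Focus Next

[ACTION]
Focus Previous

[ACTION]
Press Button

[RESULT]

Each component handles user sessions asynchronously. 
The process manages network connections incrementally
The pipeline monitors log entries periodically. The p
The architecture maintains data streams periodically.
                                                     
The pipeline validates incoming requests periodically
The framework optimizes thread pools periodically.   
The framework maintains database records asynchronous
                                                     
Each component manages user sessions periodically.   
Error handling analyzes log entries asynchronously. T
The pipeline handles thread pools asynchronously. The
The system manages cached results periodically. This 
The system processes incoming requests periodically. 
                                                     
                                                     
                                                     
                                                     
                                                     
                                                     
                                                     
                                                     


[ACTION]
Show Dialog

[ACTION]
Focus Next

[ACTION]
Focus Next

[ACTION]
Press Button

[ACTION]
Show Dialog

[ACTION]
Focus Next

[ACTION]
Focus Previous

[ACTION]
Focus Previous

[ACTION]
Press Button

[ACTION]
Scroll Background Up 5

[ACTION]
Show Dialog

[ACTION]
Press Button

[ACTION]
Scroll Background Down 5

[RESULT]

The pipeline validates incoming requests periodically
The framework optimizes thread pools periodically.   
The framework maintains database records asynchronous
                                                     
Each component manages user sessions periodically.   
Error handling analyzes log entries asynchronously. T
The pipeline handles thread pools asynchronously. The
The system manages cached results periodically. This 
The system processes incoming requests periodically. 
                                                     
                                                     
                                                     
                                                     
                                                     
                                                     
                                                     
                                                     
                                                     
                                                     
                                                     
                                                     
                                                     


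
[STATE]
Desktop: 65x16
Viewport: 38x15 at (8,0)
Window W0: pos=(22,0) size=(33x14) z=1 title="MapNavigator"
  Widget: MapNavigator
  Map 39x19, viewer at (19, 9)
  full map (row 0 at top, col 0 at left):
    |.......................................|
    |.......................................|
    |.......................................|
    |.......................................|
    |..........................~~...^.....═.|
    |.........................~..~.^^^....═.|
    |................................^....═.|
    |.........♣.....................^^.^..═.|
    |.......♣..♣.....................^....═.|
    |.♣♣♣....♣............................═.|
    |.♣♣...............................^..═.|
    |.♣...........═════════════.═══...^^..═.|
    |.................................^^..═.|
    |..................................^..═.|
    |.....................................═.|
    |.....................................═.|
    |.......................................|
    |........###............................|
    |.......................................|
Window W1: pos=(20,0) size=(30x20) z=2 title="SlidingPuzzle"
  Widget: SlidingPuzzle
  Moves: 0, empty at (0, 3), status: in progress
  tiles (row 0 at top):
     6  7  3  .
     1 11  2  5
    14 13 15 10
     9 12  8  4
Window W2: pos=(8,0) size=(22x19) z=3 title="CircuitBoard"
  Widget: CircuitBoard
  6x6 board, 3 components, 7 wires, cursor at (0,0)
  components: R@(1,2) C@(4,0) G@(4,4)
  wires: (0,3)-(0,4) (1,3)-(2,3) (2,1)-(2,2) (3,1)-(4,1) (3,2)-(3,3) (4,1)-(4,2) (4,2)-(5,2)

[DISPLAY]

┏━━━━━━━━━━━━━━━━━━━━┓━━━━━━━━━━━━━━━━
┃ CircuitBoard       ┃uzzle           
┠────────────────────┨────────────────
┃   0 1 2 3 4 5      ┃─┬────┬────┐    
┃0  [.]          · ─ ┃ │  3 │    │    
┃                    ┃─┼────┼────┤    
┃1           R   ·   ┃ │  2 │  5 │    
┃                │   ┃─┼────┼────┤    
┃2       · ─ ·   ·   ┃ │ 15 │ 10 │    
┃                    ┃─┼────┼────┤    
┃3       ·   · ─ ·   ┃ │  8 │  4 │    
┃        │           ┃─┴────┴────┘    
┃4   C   · ─ ·       ┃                
┃            │       ┃                
┃5           ·       ┃                


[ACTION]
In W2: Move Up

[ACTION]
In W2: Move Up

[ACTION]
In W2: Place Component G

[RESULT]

┏━━━━━━━━━━━━━━━━━━━━┓━━━━━━━━━━━━━━━━
┃ CircuitBoard       ┃uzzle           
┠────────────────────┨────────────────
┃   0 1 2 3 4 5      ┃─┬────┬────┐    
┃0  [G]          · ─ ┃ │  3 │    │    
┃                    ┃─┼────┼────┤    
┃1           R   ·   ┃ │  2 │  5 │    
┃                │   ┃─┼────┼────┤    
┃2       · ─ ·   ·   ┃ │ 15 │ 10 │    
┃                    ┃─┼────┼────┤    
┃3       ·   · ─ ·   ┃ │  8 │  4 │    
┃        │           ┃─┴────┴────┘    
┃4   C   · ─ ·       ┃                
┃            │       ┃                
┃5           ·       ┃                


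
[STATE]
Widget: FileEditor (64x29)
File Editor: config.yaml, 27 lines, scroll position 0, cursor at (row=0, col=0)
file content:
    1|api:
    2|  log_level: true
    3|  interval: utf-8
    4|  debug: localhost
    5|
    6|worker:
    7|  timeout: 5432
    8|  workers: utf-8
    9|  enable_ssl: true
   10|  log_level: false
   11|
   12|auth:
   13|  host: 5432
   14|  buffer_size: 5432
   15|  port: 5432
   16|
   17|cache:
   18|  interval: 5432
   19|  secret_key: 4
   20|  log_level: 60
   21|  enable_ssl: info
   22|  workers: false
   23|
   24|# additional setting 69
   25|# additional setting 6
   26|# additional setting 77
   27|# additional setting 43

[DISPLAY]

█pi:                                                           ▲
  log_level: true                                              █
  interval: utf-8                                              ░
  debug: localhost                                             ░
                                                               ░
worker:                                                        ░
  timeout: 5432                                                ░
  workers: utf-8                                               ░
  enable_ssl: true                                             ░
  log_level: false                                             ░
                                                               ░
auth:                                                          ░
  host: 5432                                                   ░
  buffer_size: 5432                                            ░
  port: 5432                                                   ░
                                                               ░
cache:                                                         ░
  interval: 5432                                               ░
  secret_key: 4                                                ░
  log_level: 60                                                ░
  enable_ssl: info                                             ░
  workers: false                                               ░
                                                               ░
# additional setting 69                                        ░
# additional setting 6                                         ░
# additional setting 77                                        ░
# additional setting 43                                        ░
                                                               ░
                                                               ▼


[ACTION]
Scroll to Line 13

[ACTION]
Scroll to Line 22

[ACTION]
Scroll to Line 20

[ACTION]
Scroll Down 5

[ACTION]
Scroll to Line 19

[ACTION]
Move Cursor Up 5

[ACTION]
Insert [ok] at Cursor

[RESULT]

ok█pi:                                                         ▲
  log_level: true                                              █
  interval: utf-8                                              ░
  debug: localhost                                             ░
                                                               ░
worker:                                                        ░
  timeout: 5432                                                ░
  workers: utf-8                                               ░
  enable_ssl: true                                             ░
  log_level: false                                             ░
                                                               ░
auth:                                                          ░
  host: 5432                                                   ░
  buffer_size: 5432                                            ░
  port: 5432                                                   ░
                                                               ░
cache:                                                         ░
  interval: 5432                                               ░
  secret_key: 4                                                ░
  log_level: 60                                                ░
  enable_ssl: info                                             ░
  workers: false                                               ░
                                                               ░
# additional setting 69                                        ░
# additional setting 6                                         ░
# additional setting 77                                        ░
# additional setting 43                                        ░
                                                               ░
                                                               ▼


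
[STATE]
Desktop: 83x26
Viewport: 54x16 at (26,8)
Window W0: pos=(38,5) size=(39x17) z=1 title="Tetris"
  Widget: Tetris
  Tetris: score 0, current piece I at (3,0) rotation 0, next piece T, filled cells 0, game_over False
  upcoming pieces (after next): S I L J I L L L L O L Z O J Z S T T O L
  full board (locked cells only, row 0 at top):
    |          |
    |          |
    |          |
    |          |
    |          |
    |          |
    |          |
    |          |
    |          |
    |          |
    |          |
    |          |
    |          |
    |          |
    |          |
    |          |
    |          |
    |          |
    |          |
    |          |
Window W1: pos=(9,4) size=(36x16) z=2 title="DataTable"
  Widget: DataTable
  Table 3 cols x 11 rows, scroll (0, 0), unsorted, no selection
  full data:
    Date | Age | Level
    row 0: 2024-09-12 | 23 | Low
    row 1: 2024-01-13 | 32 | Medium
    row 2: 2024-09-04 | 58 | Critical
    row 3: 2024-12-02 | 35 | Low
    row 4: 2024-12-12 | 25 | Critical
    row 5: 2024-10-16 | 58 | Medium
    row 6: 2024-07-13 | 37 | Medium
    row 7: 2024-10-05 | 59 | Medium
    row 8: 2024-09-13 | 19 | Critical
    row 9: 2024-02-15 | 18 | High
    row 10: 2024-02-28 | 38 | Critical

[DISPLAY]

───────           ┃    │Next:                     ┃   
ow                ┃    │ ▒                        ┃   
edium             ┃    │▒▒▒                       ┃   
ritical           ┃    │                          ┃   
ow                ┃    │                          ┃   
ritical           ┃    │                          ┃   
edium             ┃    │Score:                    ┃   
edium             ┃    │0                         ┃   
edium             ┃    │                          ┃   
ritical           ┃    │                          ┃   
igh               ┃    │                          ┃   
━━━━━━━━━━━━━━━━━━┛    │                          ┃   
            ┃          │                          ┃   
            ┗━━━━━━━━━━━━━━━━━━━━━━━━━━━━━━━━━━━━━┛   
                                                      
                                                      


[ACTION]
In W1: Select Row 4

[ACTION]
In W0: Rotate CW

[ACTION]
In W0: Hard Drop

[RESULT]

───────           ┃    │Next:                     ┃   
ow                ┃    │ ░░                       ┃   
edium             ┃    │░░                        ┃   
ritical           ┃    │                          ┃   
ow                ┃    │                          ┃   
ritical           ┃    │                          ┃   
edium             ┃    │Score:                    ┃   
edium             ┃    │0                         ┃   
edium             ┃    │                          ┃   
ritical           ┃    │                          ┃   
igh               ┃    │                          ┃   
━━━━━━━━━━━━━━━━━━┛    │                          ┃   
            ┃   █      │                          ┃   
            ┗━━━━━━━━━━━━━━━━━━━━━━━━━━━━━━━━━━━━━┛   
                                                      
                                                      


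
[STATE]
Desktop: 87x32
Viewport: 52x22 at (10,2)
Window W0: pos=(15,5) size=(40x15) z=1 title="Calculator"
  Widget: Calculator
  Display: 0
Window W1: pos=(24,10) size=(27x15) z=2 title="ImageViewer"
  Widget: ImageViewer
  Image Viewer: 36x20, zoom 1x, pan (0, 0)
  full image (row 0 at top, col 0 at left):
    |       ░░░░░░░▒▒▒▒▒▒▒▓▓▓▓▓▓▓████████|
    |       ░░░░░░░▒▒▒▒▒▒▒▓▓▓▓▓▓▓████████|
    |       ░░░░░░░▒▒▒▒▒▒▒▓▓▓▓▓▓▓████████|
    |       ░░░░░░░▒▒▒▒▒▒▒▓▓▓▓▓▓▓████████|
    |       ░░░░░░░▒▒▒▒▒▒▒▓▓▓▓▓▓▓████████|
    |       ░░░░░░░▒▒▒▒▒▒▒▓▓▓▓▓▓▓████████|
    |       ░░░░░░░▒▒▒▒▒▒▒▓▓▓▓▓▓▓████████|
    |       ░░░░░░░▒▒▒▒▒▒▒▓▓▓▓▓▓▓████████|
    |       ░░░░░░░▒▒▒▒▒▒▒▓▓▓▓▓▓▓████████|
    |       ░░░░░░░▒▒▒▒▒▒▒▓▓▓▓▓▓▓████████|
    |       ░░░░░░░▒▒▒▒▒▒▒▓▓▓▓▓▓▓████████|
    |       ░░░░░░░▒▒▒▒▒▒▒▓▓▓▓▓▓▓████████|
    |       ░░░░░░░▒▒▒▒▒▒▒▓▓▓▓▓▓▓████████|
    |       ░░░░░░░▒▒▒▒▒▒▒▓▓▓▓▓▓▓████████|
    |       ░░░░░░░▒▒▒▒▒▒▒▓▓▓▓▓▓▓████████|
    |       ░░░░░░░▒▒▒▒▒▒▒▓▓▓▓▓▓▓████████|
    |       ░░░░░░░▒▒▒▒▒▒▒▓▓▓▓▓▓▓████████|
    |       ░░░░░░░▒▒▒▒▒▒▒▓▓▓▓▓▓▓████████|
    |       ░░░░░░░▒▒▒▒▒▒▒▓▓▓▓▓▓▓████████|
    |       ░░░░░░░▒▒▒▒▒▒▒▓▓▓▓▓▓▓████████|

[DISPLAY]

                                                    
                                                    
                                                    
     ┏━━━━━━━━━━━━━━━━━━━━━━━━━━━━━━━━━━━━━━┓       
     ┃ Calculator                           ┃       
     ┠──────────────────────────────────────┨       
     ┃                                     0┃       
     ┃┌───┬───┬───┬───┐                     ┃       
     ┃│ 7 │ 8 ┏━━━━━━━━━━━━━━━━━━━━━━━━━┓   ┃       
     ┃├───┼───┃ ImageViewer             ┃   ┃       
     ┃│ 4 │ 5 ┠─────────────────────────┨   ┃       
     ┃├───┼───┃       ░░░░░░░▒▒▒▒▒▒▒▓▓▓▓┃   ┃       
     ┃│ 1 │ 2 ┃       ░░░░░░░▒▒▒▒▒▒▒▓▓▓▓┃   ┃       
     ┃├───┼───┃       ░░░░░░░▒▒▒▒▒▒▒▓▓▓▓┃   ┃       
     ┃│ 0 │ . ┃       ░░░░░░░▒▒▒▒▒▒▒▓▓▓▓┃   ┃       
     ┃├───┼───┃       ░░░░░░░▒▒▒▒▒▒▒▓▓▓▓┃   ┃       
     ┃│ C │ MC┃       ░░░░░░░▒▒▒▒▒▒▒▓▓▓▓┃   ┃       
     ┗━━━━━━━━┃       ░░░░░░░▒▒▒▒▒▒▒▓▓▓▓┃━━━┛       
              ┃       ░░░░░░░▒▒▒▒▒▒▒▓▓▓▓┃           
              ┃       ░░░░░░░▒▒▒▒▒▒▒▓▓▓▓┃           
              ┃       ░░░░░░░▒▒▒▒▒▒▒▓▓▓▓┃           
              ┃       ░░░░░░░▒▒▒▒▒▒▒▓▓▓▓┃           


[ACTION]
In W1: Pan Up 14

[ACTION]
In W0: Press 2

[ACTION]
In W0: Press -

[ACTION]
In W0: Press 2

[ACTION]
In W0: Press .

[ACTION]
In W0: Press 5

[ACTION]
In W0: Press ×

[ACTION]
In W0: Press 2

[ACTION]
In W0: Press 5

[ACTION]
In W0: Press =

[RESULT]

                                                    
                                                    
                                                    
     ┏━━━━━━━━━━━━━━━━━━━━━━━━━━━━━━━━━━━━━━┓       
     ┃ Calculator                           ┃       
     ┠──────────────────────────────────────┨       
     ┃                                 -12.5┃       
     ┃┌───┬───┬───┬───┐                     ┃       
     ┃│ 7 │ 8 ┏━━━━━━━━━━━━━━━━━━━━━━━━━┓   ┃       
     ┃├───┼───┃ ImageViewer             ┃   ┃       
     ┃│ 4 │ 5 ┠─────────────────────────┨   ┃       
     ┃├───┼───┃       ░░░░░░░▒▒▒▒▒▒▒▓▓▓▓┃   ┃       
     ┃│ 1 │ 2 ┃       ░░░░░░░▒▒▒▒▒▒▒▓▓▓▓┃   ┃       
     ┃├───┼───┃       ░░░░░░░▒▒▒▒▒▒▒▓▓▓▓┃   ┃       
     ┃│ 0 │ . ┃       ░░░░░░░▒▒▒▒▒▒▒▓▓▓▓┃   ┃       
     ┃├───┼───┃       ░░░░░░░▒▒▒▒▒▒▒▓▓▓▓┃   ┃       
     ┃│ C │ MC┃       ░░░░░░░▒▒▒▒▒▒▒▓▓▓▓┃   ┃       
     ┗━━━━━━━━┃       ░░░░░░░▒▒▒▒▒▒▒▓▓▓▓┃━━━┛       
              ┃       ░░░░░░░▒▒▒▒▒▒▒▓▓▓▓┃           
              ┃       ░░░░░░░▒▒▒▒▒▒▒▓▓▓▓┃           
              ┃       ░░░░░░░▒▒▒▒▒▒▒▓▓▓▓┃           
              ┃       ░░░░░░░▒▒▒▒▒▒▒▓▓▓▓┃           


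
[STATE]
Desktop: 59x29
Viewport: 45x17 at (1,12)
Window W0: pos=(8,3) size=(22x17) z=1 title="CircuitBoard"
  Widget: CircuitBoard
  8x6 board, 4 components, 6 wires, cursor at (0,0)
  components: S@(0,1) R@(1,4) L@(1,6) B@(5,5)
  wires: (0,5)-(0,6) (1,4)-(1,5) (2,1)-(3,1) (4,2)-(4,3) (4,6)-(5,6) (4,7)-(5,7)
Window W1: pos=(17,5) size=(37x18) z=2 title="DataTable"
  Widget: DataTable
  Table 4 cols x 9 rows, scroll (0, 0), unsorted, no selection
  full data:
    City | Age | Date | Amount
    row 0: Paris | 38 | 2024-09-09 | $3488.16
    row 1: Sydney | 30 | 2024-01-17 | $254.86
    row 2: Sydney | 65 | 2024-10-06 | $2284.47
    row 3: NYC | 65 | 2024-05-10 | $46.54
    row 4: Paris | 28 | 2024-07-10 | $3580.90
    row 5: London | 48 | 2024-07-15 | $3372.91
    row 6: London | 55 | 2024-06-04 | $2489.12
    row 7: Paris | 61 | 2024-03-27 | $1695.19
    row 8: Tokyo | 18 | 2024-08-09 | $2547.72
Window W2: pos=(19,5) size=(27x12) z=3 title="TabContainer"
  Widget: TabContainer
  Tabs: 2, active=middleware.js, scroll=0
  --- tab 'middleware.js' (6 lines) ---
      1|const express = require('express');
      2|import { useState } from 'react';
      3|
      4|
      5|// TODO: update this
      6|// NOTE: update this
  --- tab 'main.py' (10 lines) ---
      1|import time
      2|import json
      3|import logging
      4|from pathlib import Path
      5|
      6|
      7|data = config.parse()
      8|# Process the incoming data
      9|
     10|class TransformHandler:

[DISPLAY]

       ┃        ┃S┃                         ┃
       ┃3       ┃N┃                         ┃
       ┃        ┃P┃// TODO: update this     ┃
       ┃4       ┃L┃// NOTE: update this     ┃
       ┃        ┃L┗━━━━━━━━━━━━━━━━━━━━━━━━━┛
       ┃5       ┃Paris │61 │2024-03-27│$1695.
       ┃Cursor: ┃Tokyo │18 │2024-08-09│$2547.
       ┗━━━━━━━━┃                            
                ┃                            
                ┃                            
                ┗━━━━━━━━━━━━━━━━━━━━━━━━━━━━
                                             
                                             
                                             
                                             
                                             
                                             


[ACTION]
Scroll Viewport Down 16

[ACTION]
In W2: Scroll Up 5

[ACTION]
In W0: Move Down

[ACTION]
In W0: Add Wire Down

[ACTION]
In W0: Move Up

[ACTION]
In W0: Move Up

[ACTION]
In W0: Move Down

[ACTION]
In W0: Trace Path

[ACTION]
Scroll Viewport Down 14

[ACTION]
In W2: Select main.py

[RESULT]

       ┃        ┃S┃import logging           ┃
       ┃3       ┃N┃from pathlib import Path ┃
       ┃        ┃P┃                         ┃
       ┃4       ┃L┃                         ┃
       ┃        ┃L┗━━━━━━━━━━━━━━━━━━━━━━━━━┛
       ┃5       ┃Paris │61 │2024-03-27│$1695.
       ┃Cursor: ┃Tokyo │18 │2024-08-09│$2547.
       ┗━━━━━━━━┃                            
                ┃                            
                ┃                            
                ┗━━━━━━━━━━━━━━━━━━━━━━━━━━━━
                                             
                                             
                                             
                                             
                                             
                                             


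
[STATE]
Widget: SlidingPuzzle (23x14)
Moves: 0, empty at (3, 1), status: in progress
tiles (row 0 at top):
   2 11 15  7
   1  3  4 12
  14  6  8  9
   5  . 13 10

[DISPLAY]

┌────┬────┬────┬────┐  
│  2 │ 11 │ 15 │  7 │  
├────┼────┼────┼────┤  
│  1 │  3 │  4 │ 12 │  
├────┼────┼────┼────┤  
│ 14 │  6 │  8 │  9 │  
├────┼────┼────┼────┤  
│  5 │    │ 13 │ 10 │  
└────┴────┴────┴────┘  
Moves: 0               
                       
                       
                       
                       


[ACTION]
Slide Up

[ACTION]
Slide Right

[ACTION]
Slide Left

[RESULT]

┌────┬────┬────┬────┐  
│  2 │ 11 │ 15 │  7 │  
├────┼────┼────┼────┤  
│  1 │  3 │  4 │ 12 │  
├────┼────┼────┼────┤  
│ 14 │  6 │  8 │  9 │  
├────┼────┼────┼────┤  
│  5 │    │ 13 │ 10 │  
└────┴────┴────┴────┘  
Moves: 2               
                       
                       
                       
                       


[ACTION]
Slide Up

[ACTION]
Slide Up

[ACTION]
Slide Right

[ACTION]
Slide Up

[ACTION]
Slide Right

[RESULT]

┌────┬────┬────┬────┐  
│  2 │ 11 │ 15 │  7 │  
├────┼────┼────┼────┤  
│  1 │  3 │  4 │ 12 │  
├────┼────┼────┼────┤  
│ 14 │  6 │  8 │  9 │  
├────┼────┼────┼────┤  
│    │  5 │ 13 │ 10 │  
└────┴────┴────┴────┘  
Moves: 3               
                       
                       
                       
                       


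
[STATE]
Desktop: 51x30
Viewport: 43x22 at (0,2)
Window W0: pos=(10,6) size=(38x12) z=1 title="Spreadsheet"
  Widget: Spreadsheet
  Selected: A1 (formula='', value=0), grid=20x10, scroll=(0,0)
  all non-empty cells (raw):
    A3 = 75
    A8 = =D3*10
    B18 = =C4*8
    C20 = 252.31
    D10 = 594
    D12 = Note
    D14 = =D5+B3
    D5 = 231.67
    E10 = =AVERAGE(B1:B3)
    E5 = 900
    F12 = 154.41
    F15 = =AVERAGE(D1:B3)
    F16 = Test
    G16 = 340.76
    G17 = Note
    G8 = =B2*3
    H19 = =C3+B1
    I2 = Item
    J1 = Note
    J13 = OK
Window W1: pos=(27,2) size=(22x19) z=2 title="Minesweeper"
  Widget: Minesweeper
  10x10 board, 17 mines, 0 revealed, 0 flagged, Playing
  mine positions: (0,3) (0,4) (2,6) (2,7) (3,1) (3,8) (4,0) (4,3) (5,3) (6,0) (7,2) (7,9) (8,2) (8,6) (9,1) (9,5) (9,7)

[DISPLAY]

                           ┏━━━━━━━━━━━━━━━
                           ┃ Minesweeper   
                           ┠───────────────
                           ┃■■■■■■■■■■     
          ┏━━━━━━━━━━━━━━━━┃■■■■■■■■■■     
          ┃ Spreadsheet    ┃■■■■■■■■■■     
          ┠────────────────┃■■■■■■■■■■     
          ┃A1:             ┃■■■■■■■■■■     
          ┃       A       B┃■■■■■■■■■■     
          ┃----------------┃■■■■■■■■■■     
          ┃  1      [0]    ┃■■■■■■■■■■     
          ┃  2        0    ┃■■■■■■■■■■     
          ┃  3       75    ┃■■■■■■■■■■     
          ┃  4        0    ┃               
          ┃  5        0    ┃               
          ┗━━━━━━━━━━━━━━━━┃               
                           ┃               
                           ┃               
                           ┗━━━━━━━━━━━━━━━
                                           
                                           
                                           


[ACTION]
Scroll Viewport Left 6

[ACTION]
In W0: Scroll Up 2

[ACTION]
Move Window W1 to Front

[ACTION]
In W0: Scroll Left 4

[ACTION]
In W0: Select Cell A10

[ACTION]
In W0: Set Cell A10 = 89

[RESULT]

                           ┏━━━━━━━━━━━━━━━
                           ┃ Minesweeper   
                           ┠───────────────
                           ┃■■■■■■■■■■     
          ┏━━━━━━━━━━━━━━━━┃■■■■■■■■■■     
          ┃ Spreadsheet    ┃■■■■■■■■■■     
          ┠────────────────┃■■■■■■■■■■     
          ┃A10: 89         ┃■■■■■■■■■■     
          ┃       A       B┃■■■■■■■■■■     
          ┃----------------┃■■■■■■■■■■     
          ┃  1        0    ┃■■■■■■■■■■     
          ┃  2        0    ┃■■■■■■■■■■     
          ┃  3       75    ┃■■■■■■■■■■     
          ┃  4        0    ┃               
          ┃  5        0    ┃               
          ┗━━━━━━━━━━━━━━━━┃               
                           ┃               
                           ┃               
                           ┗━━━━━━━━━━━━━━━
                                           
                                           
                                           


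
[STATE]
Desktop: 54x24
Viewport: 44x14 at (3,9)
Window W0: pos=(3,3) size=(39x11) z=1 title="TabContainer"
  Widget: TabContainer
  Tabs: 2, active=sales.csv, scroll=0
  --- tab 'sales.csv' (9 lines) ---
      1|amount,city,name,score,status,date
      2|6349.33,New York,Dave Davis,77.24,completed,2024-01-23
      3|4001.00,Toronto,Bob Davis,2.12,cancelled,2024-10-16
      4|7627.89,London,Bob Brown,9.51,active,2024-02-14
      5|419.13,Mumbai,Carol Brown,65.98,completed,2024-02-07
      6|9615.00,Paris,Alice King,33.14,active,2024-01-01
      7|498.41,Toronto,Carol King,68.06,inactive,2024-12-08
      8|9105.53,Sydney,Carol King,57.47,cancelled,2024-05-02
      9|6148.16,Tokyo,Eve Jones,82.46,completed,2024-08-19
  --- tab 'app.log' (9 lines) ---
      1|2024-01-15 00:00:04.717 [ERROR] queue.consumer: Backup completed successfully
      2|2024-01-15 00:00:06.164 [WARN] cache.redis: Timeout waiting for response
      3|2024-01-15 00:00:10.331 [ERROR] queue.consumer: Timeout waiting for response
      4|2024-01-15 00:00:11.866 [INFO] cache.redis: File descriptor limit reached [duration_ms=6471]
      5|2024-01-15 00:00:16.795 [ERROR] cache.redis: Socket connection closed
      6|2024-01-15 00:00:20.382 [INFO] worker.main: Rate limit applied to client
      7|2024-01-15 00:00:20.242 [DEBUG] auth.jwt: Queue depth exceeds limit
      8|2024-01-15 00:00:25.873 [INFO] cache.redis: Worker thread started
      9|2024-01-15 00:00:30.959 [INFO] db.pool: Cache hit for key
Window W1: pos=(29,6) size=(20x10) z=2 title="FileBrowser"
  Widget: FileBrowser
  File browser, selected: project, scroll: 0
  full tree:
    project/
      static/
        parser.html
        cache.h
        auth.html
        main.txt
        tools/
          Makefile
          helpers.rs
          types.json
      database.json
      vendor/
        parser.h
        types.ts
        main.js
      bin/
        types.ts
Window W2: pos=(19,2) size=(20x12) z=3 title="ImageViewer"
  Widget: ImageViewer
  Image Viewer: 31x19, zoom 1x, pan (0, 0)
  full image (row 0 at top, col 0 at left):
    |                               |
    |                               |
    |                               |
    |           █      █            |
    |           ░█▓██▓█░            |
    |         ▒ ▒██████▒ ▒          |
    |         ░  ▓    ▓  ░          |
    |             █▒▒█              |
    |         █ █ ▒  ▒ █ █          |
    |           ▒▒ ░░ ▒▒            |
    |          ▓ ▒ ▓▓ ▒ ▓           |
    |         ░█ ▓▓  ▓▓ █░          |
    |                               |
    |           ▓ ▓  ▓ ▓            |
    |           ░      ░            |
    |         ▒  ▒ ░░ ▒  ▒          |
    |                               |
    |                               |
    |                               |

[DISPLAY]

┃6349.33,New Yor┃           ░█▓██▓█┃ject/   
┃4001.00,Toronto┃         ▒ ▒██████┃tatic/  
┃7627.89,London,┃         ░  ▓    ▓┃ase.json
┃419.13,Mumbai,C┃             █▒▒█ ┃endor/  
┗━━━━━━━━━━━━━━━┗━━━━━━━━━━━━━━━━━━┛in/     
                          ┃                 
                          ┗━━━━━━━━━━━━━━━━━
                                            
                                            
                                            
                                            
                                            
                                            
                                            


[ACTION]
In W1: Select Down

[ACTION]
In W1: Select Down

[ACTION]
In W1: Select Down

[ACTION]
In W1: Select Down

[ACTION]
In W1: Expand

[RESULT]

┃6349.33,New Yor┃           ░█▓██▓█┃ject/   
┃4001.00,Toronto┃         ▒ ▒██████┃tatic/  
┃7627.89,London,┃         ░  ▓    ▓┃ase.json
┃419.13,Mumbai,C┃             █▒▒█ ┃endor/  
┗━━━━━━━━━━━━━━━┗━━━━━━━━━━━━━━━━━━┛in/     
                          ┃      types.ts   
                          ┗━━━━━━━━━━━━━━━━━
                                            
                                            
                                            
                                            
                                            
                                            
                                            


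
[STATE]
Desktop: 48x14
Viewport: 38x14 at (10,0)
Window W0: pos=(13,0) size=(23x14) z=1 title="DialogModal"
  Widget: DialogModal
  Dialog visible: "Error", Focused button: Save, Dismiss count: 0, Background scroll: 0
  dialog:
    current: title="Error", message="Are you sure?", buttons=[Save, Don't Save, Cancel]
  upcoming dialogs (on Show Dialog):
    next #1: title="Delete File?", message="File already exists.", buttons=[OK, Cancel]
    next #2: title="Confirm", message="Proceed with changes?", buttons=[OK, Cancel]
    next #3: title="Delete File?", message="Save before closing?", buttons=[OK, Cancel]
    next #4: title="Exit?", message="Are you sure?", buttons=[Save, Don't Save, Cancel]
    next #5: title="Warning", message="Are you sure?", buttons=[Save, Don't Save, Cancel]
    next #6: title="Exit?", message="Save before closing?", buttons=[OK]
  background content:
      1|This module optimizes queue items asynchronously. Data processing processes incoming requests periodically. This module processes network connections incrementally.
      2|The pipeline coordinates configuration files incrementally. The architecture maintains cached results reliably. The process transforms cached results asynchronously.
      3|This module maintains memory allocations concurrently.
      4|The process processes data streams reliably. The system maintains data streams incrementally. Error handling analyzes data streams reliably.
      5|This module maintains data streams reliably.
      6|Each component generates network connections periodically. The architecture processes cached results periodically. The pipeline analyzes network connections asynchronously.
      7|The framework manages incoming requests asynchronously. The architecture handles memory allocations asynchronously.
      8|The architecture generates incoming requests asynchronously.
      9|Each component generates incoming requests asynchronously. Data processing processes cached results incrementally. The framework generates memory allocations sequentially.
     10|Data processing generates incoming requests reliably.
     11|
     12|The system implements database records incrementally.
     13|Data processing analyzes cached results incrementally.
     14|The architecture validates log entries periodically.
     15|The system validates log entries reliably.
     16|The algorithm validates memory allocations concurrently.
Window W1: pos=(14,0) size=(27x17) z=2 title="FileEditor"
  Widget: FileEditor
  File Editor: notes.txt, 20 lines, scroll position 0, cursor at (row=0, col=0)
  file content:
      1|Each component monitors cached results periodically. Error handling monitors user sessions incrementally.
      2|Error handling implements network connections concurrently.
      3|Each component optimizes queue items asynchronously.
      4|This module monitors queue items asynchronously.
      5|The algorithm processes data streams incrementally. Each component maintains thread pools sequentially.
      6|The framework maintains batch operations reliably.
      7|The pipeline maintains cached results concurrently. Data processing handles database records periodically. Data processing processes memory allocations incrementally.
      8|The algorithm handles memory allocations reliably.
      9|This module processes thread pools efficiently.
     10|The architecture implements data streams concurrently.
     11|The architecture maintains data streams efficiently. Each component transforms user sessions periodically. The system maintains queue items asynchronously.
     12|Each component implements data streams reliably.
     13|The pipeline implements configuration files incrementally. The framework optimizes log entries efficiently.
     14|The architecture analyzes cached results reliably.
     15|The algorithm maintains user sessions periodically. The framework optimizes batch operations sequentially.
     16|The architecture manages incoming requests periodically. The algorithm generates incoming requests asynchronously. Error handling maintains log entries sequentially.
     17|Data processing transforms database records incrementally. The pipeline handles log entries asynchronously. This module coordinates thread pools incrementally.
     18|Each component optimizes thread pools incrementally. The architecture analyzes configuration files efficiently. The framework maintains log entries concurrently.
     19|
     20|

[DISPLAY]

   ┏┏━━━━━━━━━━━━━━━━━━━━━━━━━┓       
   ┃┃ FileEditor              ┃       
   ┠┠─────────────────────────┨       
   ┃┃█ach component monitors ▲┃       
   ┃┃Error handling implement█┃       
   ┃┃Each component optimizes░┃       
   ┃┃This module monitors que░┃       
   ┃┃The algorithm processes ░┃       
   ┃┃The framework maintains ░┃       
   ┃┃The pipeline maintains c░┃       
   ┃┃The algorithm handles me░┃       
   ┃┃This module processes th░┃       
   ┃┃The architecture impleme░┃       
   ┗┃The architecture maintai░┃       


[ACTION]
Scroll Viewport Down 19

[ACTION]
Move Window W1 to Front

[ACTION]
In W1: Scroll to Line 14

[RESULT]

   ┏┏━━━━━━━━━━━━━━━━━━━━━━━━━┓       
   ┃┃ FileEditor              ┃       
   ┠┠─────────────────────────┨       
   ┃┃The algorithm handles me▲┃       
   ┃┃This module processes th░┃       
   ┃┃The architecture impleme░┃       
   ┃┃The architecture maintai░┃       
   ┃┃Each component implement░┃       
   ┃┃The pipeline implements ░┃       
   ┃┃The architecture analyze░┃       
   ┃┃The algorithm maintains ░┃       
   ┃┃The architecture manages░┃       
   ┃┃Data processing transfor░┃       
   ┗┃Each component optimizes░┃       
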